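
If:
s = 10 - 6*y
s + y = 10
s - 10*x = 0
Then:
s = 10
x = 1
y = 0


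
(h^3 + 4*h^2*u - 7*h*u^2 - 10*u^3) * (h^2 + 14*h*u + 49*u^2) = h^5 + 18*h^4*u + 98*h^3*u^2 + 88*h^2*u^3 - 483*h*u^4 - 490*u^5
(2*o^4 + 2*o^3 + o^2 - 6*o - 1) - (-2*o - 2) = 2*o^4 + 2*o^3 + o^2 - 4*o + 1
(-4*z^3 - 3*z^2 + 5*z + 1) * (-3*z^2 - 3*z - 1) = 12*z^5 + 21*z^4 - 2*z^3 - 15*z^2 - 8*z - 1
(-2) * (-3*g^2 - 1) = 6*g^2 + 2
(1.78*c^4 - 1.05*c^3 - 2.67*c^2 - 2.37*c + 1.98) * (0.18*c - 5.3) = 0.3204*c^5 - 9.623*c^4 + 5.0844*c^3 + 13.7244*c^2 + 12.9174*c - 10.494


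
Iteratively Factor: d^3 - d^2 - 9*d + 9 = (d + 3)*(d^2 - 4*d + 3) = (d - 1)*(d + 3)*(d - 3)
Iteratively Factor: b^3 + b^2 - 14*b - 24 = (b + 2)*(b^2 - b - 12) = (b - 4)*(b + 2)*(b + 3)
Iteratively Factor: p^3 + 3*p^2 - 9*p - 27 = (p + 3)*(p^2 - 9) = (p - 3)*(p + 3)*(p + 3)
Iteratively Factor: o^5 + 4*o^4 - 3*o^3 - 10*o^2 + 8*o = (o - 1)*(o^4 + 5*o^3 + 2*o^2 - 8*o) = (o - 1)*(o + 2)*(o^3 + 3*o^2 - 4*o) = (o - 1)*(o + 2)*(o + 4)*(o^2 - o) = o*(o - 1)*(o + 2)*(o + 4)*(o - 1)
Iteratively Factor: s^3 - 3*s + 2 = (s - 1)*(s^2 + s - 2) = (s - 1)^2*(s + 2)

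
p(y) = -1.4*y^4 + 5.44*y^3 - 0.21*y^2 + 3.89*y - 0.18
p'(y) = -5.6*y^3 + 16.32*y^2 - 0.42*y + 3.89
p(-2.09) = -85.60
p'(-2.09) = 127.18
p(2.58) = 39.85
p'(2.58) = 15.27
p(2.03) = 28.58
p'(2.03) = 23.44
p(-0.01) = -0.22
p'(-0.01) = 3.90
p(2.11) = 30.45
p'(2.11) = 23.06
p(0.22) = 0.72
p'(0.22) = 4.53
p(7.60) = -2265.42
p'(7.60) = -1514.92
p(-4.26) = -902.19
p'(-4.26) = 734.78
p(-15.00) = -89340.78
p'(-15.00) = 22582.19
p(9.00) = -5201.82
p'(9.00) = -2760.37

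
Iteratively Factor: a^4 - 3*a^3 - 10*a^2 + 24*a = (a + 3)*(a^3 - 6*a^2 + 8*a) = a*(a + 3)*(a^2 - 6*a + 8) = a*(a - 4)*(a + 3)*(a - 2)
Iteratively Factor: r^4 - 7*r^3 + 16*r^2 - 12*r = (r - 3)*(r^3 - 4*r^2 + 4*r) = (r - 3)*(r - 2)*(r^2 - 2*r) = r*(r - 3)*(r - 2)*(r - 2)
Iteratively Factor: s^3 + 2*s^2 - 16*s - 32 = (s - 4)*(s^2 + 6*s + 8) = (s - 4)*(s + 4)*(s + 2)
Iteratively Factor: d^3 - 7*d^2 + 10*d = (d - 2)*(d^2 - 5*d) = d*(d - 2)*(d - 5)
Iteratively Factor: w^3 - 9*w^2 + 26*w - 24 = (w - 2)*(w^2 - 7*w + 12) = (w - 4)*(w - 2)*(w - 3)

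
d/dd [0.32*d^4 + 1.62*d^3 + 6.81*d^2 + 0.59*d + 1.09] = 1.28*d^3 + 4.86*d^2 + 13.62*d + 0.59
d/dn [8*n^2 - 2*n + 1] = 16*n - 2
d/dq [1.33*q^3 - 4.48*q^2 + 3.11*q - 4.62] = 3.99*q^2 - 8.96*q + 3.11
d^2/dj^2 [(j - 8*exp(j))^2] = -16*j*exp(j) + 256*exp(2*j) - 32*exp(j) + 2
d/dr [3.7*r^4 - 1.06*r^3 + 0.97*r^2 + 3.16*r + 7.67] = 14.8*r^3 - 3.18*r^2 + 1.94*r + 3.16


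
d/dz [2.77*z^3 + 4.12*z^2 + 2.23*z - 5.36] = 8.31*z^2 + 8.24*z + 2.23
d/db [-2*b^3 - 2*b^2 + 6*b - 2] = -6*b^2 - 4*b + 6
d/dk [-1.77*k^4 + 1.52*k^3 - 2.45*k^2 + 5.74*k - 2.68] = -7.08*k^3 + 4.56*k^2 - 4.9*k + 5.74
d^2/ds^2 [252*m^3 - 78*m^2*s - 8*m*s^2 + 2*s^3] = -16*m + 12*s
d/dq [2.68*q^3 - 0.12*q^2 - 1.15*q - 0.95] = 8.04*q^2 - 0.24*q - 1.15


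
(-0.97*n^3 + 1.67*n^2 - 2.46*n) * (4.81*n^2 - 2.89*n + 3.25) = -4.6657*n^5 + 10.836*n^4 - 19.8114*n^3 + 12.5369*n^2 - 7.995*n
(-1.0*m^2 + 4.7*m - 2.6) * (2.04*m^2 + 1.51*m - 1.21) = -2.04*m^4 + 8.078*m^3 + 3.003*m^2 - 9.613*m + 3.146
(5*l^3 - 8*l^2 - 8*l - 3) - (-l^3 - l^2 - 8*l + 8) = 6*l^3 - 7*l^2 - 11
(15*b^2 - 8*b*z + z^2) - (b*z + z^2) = 15*b^2 - 9*b*z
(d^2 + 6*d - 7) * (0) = 0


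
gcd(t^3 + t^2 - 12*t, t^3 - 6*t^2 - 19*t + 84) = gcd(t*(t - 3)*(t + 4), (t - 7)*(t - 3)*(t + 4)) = t^2 + t - 12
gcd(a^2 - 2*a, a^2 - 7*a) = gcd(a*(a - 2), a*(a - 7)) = a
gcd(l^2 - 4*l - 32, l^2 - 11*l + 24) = l - 8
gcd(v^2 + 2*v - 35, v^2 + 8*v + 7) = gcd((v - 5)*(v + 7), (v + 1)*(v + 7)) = v + 7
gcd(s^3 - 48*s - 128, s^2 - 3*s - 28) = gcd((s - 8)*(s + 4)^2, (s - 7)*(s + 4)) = s + 4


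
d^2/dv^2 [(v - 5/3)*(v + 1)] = 2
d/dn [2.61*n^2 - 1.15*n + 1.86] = 5.22*n - 1.15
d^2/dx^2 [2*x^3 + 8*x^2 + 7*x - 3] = 12*x + 16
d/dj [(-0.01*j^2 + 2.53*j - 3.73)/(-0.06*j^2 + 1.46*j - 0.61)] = (0.1372*j^2 - 0.4354*j + 3.9025)/(0.0036*j^4 - 0.1752*j^3 + 2.2048*j^2 - 1.7812*j + 0.3721)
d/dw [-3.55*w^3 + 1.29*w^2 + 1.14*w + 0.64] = -10.65*w^2 + 2.58*w + 1.14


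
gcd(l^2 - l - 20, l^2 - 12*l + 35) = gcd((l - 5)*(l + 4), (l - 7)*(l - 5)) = l - 5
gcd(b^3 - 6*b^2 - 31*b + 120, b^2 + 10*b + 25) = b + 5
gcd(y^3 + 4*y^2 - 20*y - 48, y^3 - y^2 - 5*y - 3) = 1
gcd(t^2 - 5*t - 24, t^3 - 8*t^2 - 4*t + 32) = t - 8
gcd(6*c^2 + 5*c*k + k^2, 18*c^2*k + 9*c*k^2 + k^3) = 3*c + k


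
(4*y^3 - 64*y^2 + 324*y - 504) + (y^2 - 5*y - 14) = 4*y^3 - 63*y^2 + 319*y - 518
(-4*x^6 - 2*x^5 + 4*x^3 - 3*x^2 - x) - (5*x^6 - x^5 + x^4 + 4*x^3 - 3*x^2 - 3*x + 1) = -9*x^6 - x^5 - x^4 + 2*x - 1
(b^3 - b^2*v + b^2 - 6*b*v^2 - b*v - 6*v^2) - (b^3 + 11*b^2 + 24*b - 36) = -b^2*v - 10*b^2 - 6*b*v^2 - b*v - 24*b - 6*v^2 + 36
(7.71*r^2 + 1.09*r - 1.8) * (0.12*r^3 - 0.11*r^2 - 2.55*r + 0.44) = 0.9252*r^5 - 0.7173*r^4 - 19.9964*r^3 + 0.8109*r^2 + 5.0696*r - 0.792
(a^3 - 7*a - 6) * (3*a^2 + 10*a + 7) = 3*a^5 + 10*a^4 - 14*a^3 - 88*a^2 - 109*a - 42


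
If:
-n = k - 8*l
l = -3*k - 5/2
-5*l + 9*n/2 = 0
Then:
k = -31/39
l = -3/26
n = -5/39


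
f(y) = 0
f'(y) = 0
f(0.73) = 0.00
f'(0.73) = 0.00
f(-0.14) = 0.00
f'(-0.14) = 0.00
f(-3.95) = 0.00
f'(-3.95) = 0.00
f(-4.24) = 0.00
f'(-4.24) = 0.00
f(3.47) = 0.00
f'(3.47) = 0.00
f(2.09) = 0.00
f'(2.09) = 0.00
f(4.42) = 0.00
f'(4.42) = 0.00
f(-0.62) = 0.00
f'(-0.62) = 0.00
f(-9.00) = 0.00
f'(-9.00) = 0.00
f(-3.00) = 0.00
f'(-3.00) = 0.00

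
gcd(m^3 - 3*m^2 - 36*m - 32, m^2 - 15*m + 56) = m - 8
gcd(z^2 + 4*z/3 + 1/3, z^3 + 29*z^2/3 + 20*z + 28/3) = 1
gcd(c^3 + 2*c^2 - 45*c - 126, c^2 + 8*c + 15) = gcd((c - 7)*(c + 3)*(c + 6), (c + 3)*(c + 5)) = c + 3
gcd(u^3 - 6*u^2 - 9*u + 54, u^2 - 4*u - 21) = u + 3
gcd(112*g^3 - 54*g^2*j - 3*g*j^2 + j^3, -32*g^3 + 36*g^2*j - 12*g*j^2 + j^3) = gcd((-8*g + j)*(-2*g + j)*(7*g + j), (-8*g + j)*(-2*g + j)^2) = 16*g^2 - 10*g*j + j^2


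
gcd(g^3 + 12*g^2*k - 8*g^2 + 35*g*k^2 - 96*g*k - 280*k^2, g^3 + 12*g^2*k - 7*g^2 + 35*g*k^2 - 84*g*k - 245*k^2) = g^2 + 12*g*k + 35*k^2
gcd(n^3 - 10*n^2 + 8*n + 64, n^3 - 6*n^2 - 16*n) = n^2 - 6*n - 16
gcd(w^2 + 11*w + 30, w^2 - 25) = w + 5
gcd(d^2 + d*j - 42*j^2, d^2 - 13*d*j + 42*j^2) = d - 6*j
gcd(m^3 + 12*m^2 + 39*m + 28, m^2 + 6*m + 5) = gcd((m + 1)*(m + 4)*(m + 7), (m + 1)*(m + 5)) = m + 1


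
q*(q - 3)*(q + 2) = q^3 - q^2 - 6*q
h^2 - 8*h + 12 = (h - 6)*(h - 2)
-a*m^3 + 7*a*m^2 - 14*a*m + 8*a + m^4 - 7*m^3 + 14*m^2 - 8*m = (-a + m)*(m - 4)*(m - 2)*(m - 1)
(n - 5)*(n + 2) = n^2 - 3*n - 10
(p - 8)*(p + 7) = p^2 - p - 56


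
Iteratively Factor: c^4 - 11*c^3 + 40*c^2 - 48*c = (c - 4)*(c^3 - 7*c^2 + 12*c) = (c - 4)*(c - 3)*(c^2 - 4*c) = (c - 4)^2*(c - 3)*(c)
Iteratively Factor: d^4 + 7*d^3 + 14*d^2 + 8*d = (d + 2)*(d^3 + 5*d^2 + 4*d) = (d + 1)*(d + 2)*(d^2 + 4*d) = (d + 1)*(d + 2)*(d + 4)*(d)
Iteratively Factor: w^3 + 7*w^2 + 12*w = (w + 3)*(w^2 + 4*w) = w*(w + 3)*(w + 4)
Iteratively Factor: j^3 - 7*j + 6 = (j - 2)*(j^2 + 2*j - 3) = (j - 2)*(j - 1)*(j + 3)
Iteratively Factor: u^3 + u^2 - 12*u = (u + 4)*(u^2 - 3*u) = u*(u + 4)*(u - 3)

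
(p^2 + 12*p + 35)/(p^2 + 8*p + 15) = (p + 7)/(p + 3)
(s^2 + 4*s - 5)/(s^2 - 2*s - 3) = (-s^2 - 4*s + 5)/(-s^2 + 2*s + 3)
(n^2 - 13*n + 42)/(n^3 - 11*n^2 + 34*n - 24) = (n - 7)/(n^2 - 5*n + 4)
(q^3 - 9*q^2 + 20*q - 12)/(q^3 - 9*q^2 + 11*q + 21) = (q^3 - 9*q^2 + 20*q - 12)/(q^3 - 9*q^2 + 11*q + 21)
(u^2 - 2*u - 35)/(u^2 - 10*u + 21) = (u + 5)/(u - 3)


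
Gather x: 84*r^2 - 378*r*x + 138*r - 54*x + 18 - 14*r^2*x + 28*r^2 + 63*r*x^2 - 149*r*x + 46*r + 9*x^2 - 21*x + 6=112*r^2 + 184*r + x^2*(63*r + 9) + x*(-14*r^2 - 527*r - 75) + 24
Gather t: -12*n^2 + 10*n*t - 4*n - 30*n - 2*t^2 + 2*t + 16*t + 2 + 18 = -12*n^2 - 34*n - 2*t^2 + t*(10*n + 18) + 20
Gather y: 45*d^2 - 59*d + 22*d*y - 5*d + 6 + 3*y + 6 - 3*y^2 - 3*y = 45*d^2 + 22*d*y - 64*d - 3*y^2 + 12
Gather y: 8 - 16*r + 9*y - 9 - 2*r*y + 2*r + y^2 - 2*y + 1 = -14*r + y^2 + y*(7 - 2*r)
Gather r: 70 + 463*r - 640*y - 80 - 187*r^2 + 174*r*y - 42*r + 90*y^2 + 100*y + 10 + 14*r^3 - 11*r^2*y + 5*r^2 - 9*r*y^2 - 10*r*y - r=14*r^3 + r^2*(-11*y - 182) + r*(-9*y^2 + 164*y + 420) + 90*y^2 - 540*y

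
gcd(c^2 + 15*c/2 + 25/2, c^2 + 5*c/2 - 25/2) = c + 5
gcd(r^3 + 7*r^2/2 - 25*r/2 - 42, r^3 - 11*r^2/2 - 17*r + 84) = r^2 + r/2 - 14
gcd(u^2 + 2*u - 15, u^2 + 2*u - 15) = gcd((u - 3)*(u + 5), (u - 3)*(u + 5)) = u^2 + 2*u - 15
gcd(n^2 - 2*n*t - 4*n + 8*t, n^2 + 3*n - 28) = n - 4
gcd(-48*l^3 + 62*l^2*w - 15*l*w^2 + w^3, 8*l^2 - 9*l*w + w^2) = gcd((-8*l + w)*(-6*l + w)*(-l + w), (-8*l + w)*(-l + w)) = 8*l^2 - 9*l*w + w^2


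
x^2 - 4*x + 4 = (x - 2)^2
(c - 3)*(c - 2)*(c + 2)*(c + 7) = c^4 + 4*c^3 - 25*c^2 - 16*c + 84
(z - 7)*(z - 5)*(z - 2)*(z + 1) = z^4 - 13*z^3 + 45*z^2 - 11*z - 70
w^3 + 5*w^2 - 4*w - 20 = (w - 2)*(w + 2)*(w + 5)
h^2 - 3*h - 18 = (h - 6)*(h + 3)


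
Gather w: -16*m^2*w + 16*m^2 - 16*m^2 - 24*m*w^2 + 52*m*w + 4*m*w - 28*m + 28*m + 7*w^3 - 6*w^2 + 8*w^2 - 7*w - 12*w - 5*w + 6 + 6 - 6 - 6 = 7*w^3 + w^2*(2 - 24*m) + w*(-16*m^2 + 56*m - 24)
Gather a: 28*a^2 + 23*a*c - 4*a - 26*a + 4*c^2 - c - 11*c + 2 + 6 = 28*a^2 + a*(23*c - 30) + 4*c^2 - 12*c + 8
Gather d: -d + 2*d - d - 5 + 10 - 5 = 0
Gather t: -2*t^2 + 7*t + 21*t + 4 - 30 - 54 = -2*t^2 + 28*t - 80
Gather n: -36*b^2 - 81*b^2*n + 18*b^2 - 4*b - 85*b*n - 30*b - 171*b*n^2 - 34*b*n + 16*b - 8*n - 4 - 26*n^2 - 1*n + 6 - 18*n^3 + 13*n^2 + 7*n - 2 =-18*b^2 - 18*b - 18*n^3 + n^2*(-171*b - 13) + n*(-81*b^2 - 119*b - 2)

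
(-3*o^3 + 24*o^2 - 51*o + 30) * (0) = 0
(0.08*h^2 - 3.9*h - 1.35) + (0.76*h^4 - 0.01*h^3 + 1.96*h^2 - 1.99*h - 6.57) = 0.76*h^4 - 0.01*h^3 + 2.04*h^2 - 5.89*h - 7.92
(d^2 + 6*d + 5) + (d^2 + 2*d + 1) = 2*d^2 + 8*d + 6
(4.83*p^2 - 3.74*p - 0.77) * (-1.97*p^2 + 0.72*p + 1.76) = -9.5151*p^4 + 10.8454*p^3 + 7.3249*p^2 - 7.1368*p - 1.3552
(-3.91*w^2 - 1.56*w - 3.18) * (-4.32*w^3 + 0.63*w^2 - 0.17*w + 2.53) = 16.8912*w^5 + 4.2759*w^4 + 13.4195*w^3 - 11.6305*w^2 - 3.4062*w - 8.0454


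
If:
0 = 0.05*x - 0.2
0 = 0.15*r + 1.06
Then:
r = -7.07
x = 4.00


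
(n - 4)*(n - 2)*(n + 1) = n^3 - 5*n^2 + 2*n + 8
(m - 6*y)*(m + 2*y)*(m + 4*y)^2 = m^4 + 4*m^3*y - 28*m^2*y^2 - 160*m*y^3 - 192*y^4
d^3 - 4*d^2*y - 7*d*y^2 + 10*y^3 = (d - 5*y)*(d - y)*(d + 2*y)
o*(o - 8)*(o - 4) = o^3 - 12*o^2 + 32*o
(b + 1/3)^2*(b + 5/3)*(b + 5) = b^4 + 22*b^3/3 + 116*b^2/9 + 170*b/27 + 25/27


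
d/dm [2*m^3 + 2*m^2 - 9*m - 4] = 6*m^2 + 4*m - 9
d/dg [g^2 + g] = 2*g + 1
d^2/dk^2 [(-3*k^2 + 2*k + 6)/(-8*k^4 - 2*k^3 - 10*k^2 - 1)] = 2*(576*k^8 - 624*k^7 - 4324*k^6 - 1944*k^5 - 4872*k^4 - 1042*k^3 - 1578*k^2 + 96*k + 63)/(512*k^12 + 384*k^11 + 2016*k^10 + 968*k^9 + 2712*k^8 + 696*k^7 + 1492*k^6 + 120*k^5 + 324*k^4 + 6*k^3 + 30*k^2 + 1)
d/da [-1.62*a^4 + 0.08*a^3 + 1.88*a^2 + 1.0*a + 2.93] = -6.48*a^3 + 0.24*a^2 + 3.76*a + 1.0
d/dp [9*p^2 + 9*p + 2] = 18*p + 9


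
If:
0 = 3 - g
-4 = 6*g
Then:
No Solution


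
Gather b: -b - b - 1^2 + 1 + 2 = 2 - 2*b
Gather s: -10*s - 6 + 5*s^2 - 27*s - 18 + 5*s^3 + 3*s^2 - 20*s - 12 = 5*s^3 + 8*s^2 - 57*s - 36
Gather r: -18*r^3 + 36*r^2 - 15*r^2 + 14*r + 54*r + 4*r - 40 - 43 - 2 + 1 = -18*r^3 + 21*r^2 + 72*r - 84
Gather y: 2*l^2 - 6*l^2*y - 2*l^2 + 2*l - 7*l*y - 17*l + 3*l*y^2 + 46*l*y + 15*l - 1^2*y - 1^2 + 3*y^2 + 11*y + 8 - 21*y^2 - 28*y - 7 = y^2*(3*l - 18) + y*(-6*l^2 + 39*l - 18)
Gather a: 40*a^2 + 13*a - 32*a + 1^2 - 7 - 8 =40*a^2 - 19*a - 14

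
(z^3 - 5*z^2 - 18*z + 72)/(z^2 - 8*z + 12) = (z^2 + z - 12)/(z - 2)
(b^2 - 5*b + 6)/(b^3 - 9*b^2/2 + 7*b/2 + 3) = 2/(2*b + 1)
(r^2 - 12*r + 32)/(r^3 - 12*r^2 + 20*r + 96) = (r - 4)/(r^2 - 4*r - 12)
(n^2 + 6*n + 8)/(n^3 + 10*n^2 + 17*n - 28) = (n + 2)/(n^2 + 6*n - 7)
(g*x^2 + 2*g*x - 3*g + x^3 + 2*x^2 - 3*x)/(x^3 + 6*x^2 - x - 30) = (g*x - g + x^2 - x)/(x^2 + 3*x - 10)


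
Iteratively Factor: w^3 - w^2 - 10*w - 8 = (w - 4)*(w^2 + 3*w + 2) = (w - 4)*(w + 1)*(w + 2)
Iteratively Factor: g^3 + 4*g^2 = (g + 4)*(g^2) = g*(g + 4)*(g)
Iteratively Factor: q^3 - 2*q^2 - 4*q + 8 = (q - 2)*(q^2 - 4) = (q - 2)^2*(q + 2)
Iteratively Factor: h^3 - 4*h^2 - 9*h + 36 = (h - 3)*(h^2 - h - 12) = (h - 3)*(h + 3)*(h - 4)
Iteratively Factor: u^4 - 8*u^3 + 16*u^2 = (u)*(u^3 - 8*u^2 + 16*u) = u^2*(u^2 - 8*u + 16) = u^2*(u - 4)*(u - 4)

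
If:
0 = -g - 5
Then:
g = -5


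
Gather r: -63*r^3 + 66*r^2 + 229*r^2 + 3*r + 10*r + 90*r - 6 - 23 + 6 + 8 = -63*r^3 + 295*r^2 + 103*r - 15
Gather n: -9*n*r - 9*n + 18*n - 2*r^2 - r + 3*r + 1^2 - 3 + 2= n*(9 - 9*r) - 2*r^2 + 2*r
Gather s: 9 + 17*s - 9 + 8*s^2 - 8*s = 8*s^2 + 9*s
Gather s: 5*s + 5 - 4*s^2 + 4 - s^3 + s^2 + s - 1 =-s^3 - 3*s^2 + 6*s + 8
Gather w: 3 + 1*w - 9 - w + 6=0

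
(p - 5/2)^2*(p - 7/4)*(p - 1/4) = p^4 - 7*p^3 + 267*p^2/16 - 235*p/16 + 175/64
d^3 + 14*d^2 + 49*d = d*(d + 7)^2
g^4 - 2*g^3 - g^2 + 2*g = g*(g - 2)*(g - 1)*(g + 1)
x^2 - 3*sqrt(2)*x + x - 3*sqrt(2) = (x + 1)*(x - 3*sqrt(2))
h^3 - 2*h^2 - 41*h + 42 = (h - 7)*(h - 1)*(h + 6)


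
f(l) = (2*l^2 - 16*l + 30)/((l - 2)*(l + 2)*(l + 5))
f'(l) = (4*l - 16)/((l - 2)*(l + 2)*(l + 5)) - (2*l^2 - 16*l + 30)/((l - 2)*(l + 2)*(l + 5)^2) - (2*l^2 - 16*l + 30)/((l - 2)*(l + 2)^2*(l + 5)) - (2*l^2 - 16*l + 30)/((l - 2)^2*(l + 2)*(l + 5))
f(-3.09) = 9.30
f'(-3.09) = 2.81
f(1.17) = -0.86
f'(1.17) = 0.07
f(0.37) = -1.17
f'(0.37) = 0.69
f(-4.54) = 18.83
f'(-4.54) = -35.11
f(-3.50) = 8.93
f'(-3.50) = -0.80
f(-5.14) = -52.59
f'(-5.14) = -388.14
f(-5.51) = -13.31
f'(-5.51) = -28.82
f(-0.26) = -1.84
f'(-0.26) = 1.55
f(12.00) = 0.05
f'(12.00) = 0.00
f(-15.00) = -0.33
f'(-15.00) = -0.04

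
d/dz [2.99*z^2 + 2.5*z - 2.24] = 5.98*z + 2.5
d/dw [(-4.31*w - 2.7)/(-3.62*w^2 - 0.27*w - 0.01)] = (15.6022*w^2 + 1.1637*w - (4.31*w + 2.7)*(7.24*w + 0.27) + 0.0431)/(3.62*w^2 + 0.27*w + 0.01)^2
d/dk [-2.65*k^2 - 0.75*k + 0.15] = -5.3*k - 0.75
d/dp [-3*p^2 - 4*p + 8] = -6*p - 4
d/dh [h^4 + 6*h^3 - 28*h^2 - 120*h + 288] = 4*h^3 + 18*h^2 - 56*h - 120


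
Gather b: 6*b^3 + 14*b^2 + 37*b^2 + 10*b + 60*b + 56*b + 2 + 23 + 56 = 6*b^3 + 51*b^2 + 126*b + 81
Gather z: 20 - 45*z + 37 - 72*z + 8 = 65 - 117*z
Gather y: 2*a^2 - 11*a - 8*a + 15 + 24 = 2*a^2 - 19*a + 39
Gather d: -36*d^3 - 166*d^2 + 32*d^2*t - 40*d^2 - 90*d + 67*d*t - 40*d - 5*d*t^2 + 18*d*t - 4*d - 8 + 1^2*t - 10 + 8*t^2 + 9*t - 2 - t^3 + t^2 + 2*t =-36*d^3 + d^2*(32*t - 206) + d*(-5*t^2 + 85*t - 134) - t^3 + 9*t^2 + 12*t - 20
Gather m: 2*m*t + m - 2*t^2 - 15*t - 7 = m*(2*t + 1) - 2*t^2 - 15*t - 7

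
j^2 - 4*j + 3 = (j - 3)*(j - 1)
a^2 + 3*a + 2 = (a + 1)*(a + 2)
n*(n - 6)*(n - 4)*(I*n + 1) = I*n^4 + n^3 - 10*I*n^3 - 10*n^2 + 24*I*n^2 + 24*n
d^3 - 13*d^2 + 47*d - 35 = (d - 7)*(d - 5)*(d - 1)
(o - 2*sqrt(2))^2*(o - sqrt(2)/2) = o^3 - 9*sqrt(2)*o^2/2 + 12*o - 4*sqrt(2)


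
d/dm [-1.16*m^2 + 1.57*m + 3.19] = 1.57 - 2.32*m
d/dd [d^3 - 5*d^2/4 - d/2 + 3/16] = 3*d^2 - 5*d/2 - 1/2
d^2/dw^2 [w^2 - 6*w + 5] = 2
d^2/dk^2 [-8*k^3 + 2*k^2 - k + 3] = 4 - 48*k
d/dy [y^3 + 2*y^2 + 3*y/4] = 3*y^2 + 4*y + 3/4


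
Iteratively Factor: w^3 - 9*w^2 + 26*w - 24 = (w - 3)*(w^2 - 6*w + 8) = (w - 4)*(w - 3)*(w - 2)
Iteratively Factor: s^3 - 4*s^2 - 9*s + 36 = (s - 3)*(s^2 - s - 12) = (s - 3)*(s + 3)*(s - 4)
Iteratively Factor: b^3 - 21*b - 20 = (b + 4)*(b^2 - 4*b - 5) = (b + 1)*(b + 4)*(b - 5)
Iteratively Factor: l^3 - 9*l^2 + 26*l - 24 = (l - 4)*(l^2 - 5*l + 6) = (l - 4)*(l - 2)*(l - 3)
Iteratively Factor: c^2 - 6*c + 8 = (c - 4)*(c - 2)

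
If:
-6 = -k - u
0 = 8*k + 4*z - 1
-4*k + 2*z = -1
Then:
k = 3/16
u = 93/16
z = -1/8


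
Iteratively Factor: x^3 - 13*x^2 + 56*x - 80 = (x - 5)*(x^2 - 8*x + 16) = (x - 5)*(x - 4)*(x - 4)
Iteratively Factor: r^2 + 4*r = (r)*(r + 4)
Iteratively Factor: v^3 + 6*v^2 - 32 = (v - 2)*(v^2 + 8*v + 16) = (v - 2)*(v + 4)*(v + 4)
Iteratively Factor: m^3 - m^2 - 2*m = (m - 2)*(m^2 + m) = (m - 2)*(m + 1)*(m)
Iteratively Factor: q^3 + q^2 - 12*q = (q + 4)*(q^2 - 3*q) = q*(q + 4)*(q - 3)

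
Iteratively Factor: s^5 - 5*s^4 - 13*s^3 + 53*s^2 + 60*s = (s)*(s^4 - 5*s^3 - 13*s^2 + 53*s + 60) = s*(s - 4)*(s^3 - s^2 - 17*s - 15) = s*(s - 5)*(s - 4)*(s^2 + 4*s + 3) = s*(s - 5)*(s - 4)*(s + 1)*(s + 3)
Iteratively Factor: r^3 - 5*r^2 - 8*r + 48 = (r + 3)*(r^2 - 8*r + 16) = (r - 4)*(r + 3)*(r - 4)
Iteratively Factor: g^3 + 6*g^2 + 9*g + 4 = (g + 1)*(g^2 + 5*g + 4) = (g + 1)*(g + 4)*(g + 1)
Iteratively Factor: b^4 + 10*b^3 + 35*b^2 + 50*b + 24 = (b + 2)*(b^3 + 8*b^2 + 19*b + 12) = (b + 2)*(b + 3)*(b^2 + 5*b + 4) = (b + 1)*(b + 2)*(b + 3)*(b + 4)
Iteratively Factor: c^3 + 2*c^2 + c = (c + 1)*(c^2 + c) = c*(c + 1)*(c + 1)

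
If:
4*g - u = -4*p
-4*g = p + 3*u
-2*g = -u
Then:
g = 0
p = 0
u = 0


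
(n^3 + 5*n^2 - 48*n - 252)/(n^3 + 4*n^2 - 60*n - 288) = (n - 7)/(n - 8)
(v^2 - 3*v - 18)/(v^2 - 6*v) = (v + 3)/v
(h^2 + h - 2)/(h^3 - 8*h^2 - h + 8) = (h + 2)/(h^2 - 7*h - 8)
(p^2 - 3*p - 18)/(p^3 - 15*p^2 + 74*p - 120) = (p + 3)/(p^2 - 9*p + 20)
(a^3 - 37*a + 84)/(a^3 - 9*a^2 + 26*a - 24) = (a + 7)/(a - 2)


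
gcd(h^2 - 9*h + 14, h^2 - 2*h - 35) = h - 7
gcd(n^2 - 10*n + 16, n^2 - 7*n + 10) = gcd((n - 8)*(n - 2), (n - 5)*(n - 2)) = n - 2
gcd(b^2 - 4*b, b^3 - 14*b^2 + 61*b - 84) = b - 4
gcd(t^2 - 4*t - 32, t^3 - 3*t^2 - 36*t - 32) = t^2 - 4*t - 32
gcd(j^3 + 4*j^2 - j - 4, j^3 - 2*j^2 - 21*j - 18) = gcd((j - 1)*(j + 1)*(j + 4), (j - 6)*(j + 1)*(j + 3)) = j + 1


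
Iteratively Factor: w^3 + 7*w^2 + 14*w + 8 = (w + 2)*(w^2 + 5*w + 4) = (w + 2)*(w + 4)*(w + 1)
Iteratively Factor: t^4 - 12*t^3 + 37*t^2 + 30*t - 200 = (t - 5)*(t^3 - 7*t^2 + 2*t + 40) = (t - 5)*(t - 4)*(t^2 - 3*t - 10) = (t - 5)*(t - 4)*(t + 2)*(t - 5)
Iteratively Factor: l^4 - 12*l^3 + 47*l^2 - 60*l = (l - 5)*(l^3 - 7*l^2 + 12*l) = l*(l - 5)*(l^2 - 7*l + 12) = l*(l - 5)*(l - 3)*(l - 4)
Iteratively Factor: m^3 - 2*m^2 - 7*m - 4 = (m + 1)*(m^2 - 3*m - 4) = (m - 4)*(m + 1)*(m + 1)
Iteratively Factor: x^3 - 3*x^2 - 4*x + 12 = (x - 3)*(x^2 - 4) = (x - 3)*(x + 2)*(x - 2)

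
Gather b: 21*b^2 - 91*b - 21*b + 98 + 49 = 21*b^2 - 112*b + 147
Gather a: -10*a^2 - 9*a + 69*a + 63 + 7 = -10*a^2 + 60*a + 70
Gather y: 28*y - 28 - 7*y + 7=21*y - 21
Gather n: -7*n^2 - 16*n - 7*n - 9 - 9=-7*n^2 - 23*n - 18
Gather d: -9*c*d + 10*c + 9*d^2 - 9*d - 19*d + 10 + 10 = 10*c + 9*d^2 + d*(-9*c - 28) + 20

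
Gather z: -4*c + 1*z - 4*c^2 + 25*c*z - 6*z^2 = -4*c^2 - 4*c - 6*z^2 + z*(25*c + 1)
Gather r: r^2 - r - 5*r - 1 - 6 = r^2 - 6*r - 7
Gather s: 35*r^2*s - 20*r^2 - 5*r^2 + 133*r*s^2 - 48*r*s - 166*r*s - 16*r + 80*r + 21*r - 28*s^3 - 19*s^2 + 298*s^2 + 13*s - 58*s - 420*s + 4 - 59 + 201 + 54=-25*r^2 + 85*r - 28*s^3 + s^2*(133*r + 279) + s*(35*r^2 - 214*r - 465) + 200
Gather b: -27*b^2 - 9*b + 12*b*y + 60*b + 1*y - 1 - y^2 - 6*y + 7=-27*b^2 + b*(12*y + 51) - y^2 - 5*y + 6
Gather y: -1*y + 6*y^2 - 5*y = 6*y^2 - 6*y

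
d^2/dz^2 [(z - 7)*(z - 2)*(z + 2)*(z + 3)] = 12*z^2 - 24*z - 50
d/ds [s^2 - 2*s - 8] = 2*s - 2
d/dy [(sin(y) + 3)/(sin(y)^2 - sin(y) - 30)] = (-6*sin(y) + cos(y)^2 - 28)*cos(y)/(sin(y) + cos(y)^2 + 29)^2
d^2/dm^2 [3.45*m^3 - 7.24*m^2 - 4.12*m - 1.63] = 20.7*m - 14.48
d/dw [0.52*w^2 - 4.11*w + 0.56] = 1.04*w - 4.11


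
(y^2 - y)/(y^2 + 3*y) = (y - 1)/(y + 3)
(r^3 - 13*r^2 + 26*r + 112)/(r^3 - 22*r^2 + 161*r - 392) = (r + 2)/(r - 7)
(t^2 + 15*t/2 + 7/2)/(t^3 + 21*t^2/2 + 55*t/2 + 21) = (2*t + 1)/(2*t^2 + 7*t + 6)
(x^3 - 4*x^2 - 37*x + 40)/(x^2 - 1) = (x^2 - 3*x - 40)/(x + 1)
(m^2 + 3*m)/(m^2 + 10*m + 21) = m/(m + 7)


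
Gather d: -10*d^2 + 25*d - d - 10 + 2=-10*d^2 + 24*d - 8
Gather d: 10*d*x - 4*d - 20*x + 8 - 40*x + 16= d*(10*x - 4) - 60*x + 24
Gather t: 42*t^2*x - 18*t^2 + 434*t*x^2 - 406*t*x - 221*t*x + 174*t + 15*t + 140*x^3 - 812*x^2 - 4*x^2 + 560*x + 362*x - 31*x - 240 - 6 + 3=t^2*(42*x - 18) + t*(434*x^2 - 627*x + 189) + 140*x^3 - 816*x^2 + 891*x - 243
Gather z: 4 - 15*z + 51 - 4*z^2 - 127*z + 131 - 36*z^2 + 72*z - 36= -40*z^2 - 70*z + 150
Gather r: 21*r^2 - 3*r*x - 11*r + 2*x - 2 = 21*r^2 + r*(-3*x - 11) + 2*x - 2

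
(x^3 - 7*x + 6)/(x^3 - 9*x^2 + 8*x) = (x^2 + x - 6)/(x*(x - 8))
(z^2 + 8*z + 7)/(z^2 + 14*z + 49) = (z + 1)/(z + 7)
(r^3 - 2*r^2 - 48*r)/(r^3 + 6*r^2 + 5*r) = (r^2 - 2*r - 48)/(r^2 + 6*r + 5)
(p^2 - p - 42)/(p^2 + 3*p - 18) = (p - 7)/(p - 3)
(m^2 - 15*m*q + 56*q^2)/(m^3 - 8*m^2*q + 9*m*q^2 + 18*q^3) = (m^2 - 15*m*q + 56*q^2)/(m^3 - 8*m^2*q + 9*m*q^2 + 18*q^3)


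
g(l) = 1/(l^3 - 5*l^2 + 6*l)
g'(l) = (-3*l^2 + 10*l - 6)/(l^3 - 5*l^2 + 6*l)^2 = (-3*l^2 + 10*l - 6)/(l^2*(l^2 - 5*l + 6)^2)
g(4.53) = 0.06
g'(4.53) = -0.07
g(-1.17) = -0.06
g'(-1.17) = -0.09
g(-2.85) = -0.01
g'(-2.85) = -0.01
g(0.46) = 0.56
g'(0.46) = -0.63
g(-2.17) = -0.02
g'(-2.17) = -0.02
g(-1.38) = -0.05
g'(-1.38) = -0.06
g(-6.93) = -0.00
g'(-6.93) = -0.00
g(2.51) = -1.59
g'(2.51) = 0.51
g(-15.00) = 0.00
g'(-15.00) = 0.00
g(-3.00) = -0.01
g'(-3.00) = -0.00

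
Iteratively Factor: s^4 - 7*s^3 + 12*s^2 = (s)*(s^3 - 7*s^2 + 12*s) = s*(s - 3)*(s^2 - 4*s) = s^2*(s - 3)*(s - 4)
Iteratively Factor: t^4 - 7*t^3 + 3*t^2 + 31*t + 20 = (t - 5)*(t^3 - 2*t^2 - 7*t - 4) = (t - 5)*(t - 4)*(t^2 + 2*t + 1) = (t - 5)*(t - 4)*(t + 1)*(t + 1)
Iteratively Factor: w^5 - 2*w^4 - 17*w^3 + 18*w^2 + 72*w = (w + 2)*(w^4 - 4*w^3 - 9*w^2 + 36*w) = (w - 3)*(w + 2)*(w^3 - w^2 - 12*w) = (w - 4)*(w - 3)*(w + 2)*(w^2 + 3*w) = w*(w - 4)*(w - 3)*(w + 2)*(w + 3)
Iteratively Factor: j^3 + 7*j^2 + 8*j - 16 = (j + 4)*(j^2 + 3*j - 4) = (j + 4)^2*(j - 1)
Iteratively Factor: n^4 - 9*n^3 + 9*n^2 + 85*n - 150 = (n - 5)*(n^3 - 4*n^2 - 11*n + 30) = (n - 5)^2*(n^2 + n - 6) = (n - 5)^2*(n + 3)*(n - 2)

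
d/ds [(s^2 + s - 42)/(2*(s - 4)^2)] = (80 - 9*s)/(2*(s^3 - 12*s^2 + 48*s - 64))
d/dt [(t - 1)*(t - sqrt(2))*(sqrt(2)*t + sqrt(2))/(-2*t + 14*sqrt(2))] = (-sqrt(2)*t^3 + 22*t^2 - 14*sqrt(2)*t - 6)/(t^2 - 14*sqrt(2)*t + 98)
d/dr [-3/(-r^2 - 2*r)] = 6*(-r - 1)/(r^2*(r + 2)^2)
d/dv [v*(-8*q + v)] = -8*q + 2*v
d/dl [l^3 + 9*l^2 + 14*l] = 3*l^2 + 18*l + 14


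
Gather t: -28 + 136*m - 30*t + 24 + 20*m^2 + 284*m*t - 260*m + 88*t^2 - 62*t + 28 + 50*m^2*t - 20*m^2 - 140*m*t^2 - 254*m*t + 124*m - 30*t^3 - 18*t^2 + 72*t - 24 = -30*t^3 + t^2*(70 - 140*m) + t*(50*m^2 + 30*m - 20)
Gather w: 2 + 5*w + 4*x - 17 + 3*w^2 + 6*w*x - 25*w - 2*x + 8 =3*w^2 + w*(6*x - 20) + 2*x - 7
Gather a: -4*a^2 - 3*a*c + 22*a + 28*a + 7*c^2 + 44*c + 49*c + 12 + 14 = -4*a^2 + a*(50 - 3*c) + 7*c^2 + 93*c + 26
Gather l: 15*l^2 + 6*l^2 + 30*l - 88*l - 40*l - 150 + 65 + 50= 21*l^2 - 98*l - 35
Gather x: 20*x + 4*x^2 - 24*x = 4*x^2 - 4*x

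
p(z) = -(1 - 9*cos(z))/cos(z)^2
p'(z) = -2*(1 - 9*cos(z))*sin(z)/cos(z)^3 - 9*sin(z)/cos(z)^2 = (9*cos(z) - 2)*sin(z)/cos(z)^3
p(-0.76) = 10.51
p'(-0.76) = -8.18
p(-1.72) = -105.80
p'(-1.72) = -1004.88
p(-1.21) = 17.47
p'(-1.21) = -25.03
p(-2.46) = -13.25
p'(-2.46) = -12.09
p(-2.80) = -10.68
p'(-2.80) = -4.20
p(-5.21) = 14.47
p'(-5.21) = 18.55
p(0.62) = 9.55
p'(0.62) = 5.74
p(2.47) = -13.13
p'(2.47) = 11.73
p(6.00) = 8.29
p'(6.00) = -2.10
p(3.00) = -10.11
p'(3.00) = 1.59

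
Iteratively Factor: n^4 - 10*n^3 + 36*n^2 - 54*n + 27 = (n - 1)*(n^3 - 9*n^2 + 27*n - 27) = (n - 3)*(n - 1)*(n^2 - 6*n + 9) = (n - 3)^2*(n - 1)*(n - 3)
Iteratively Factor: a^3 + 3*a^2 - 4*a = (a - 1)*(a^2 + 4*a) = (a - 1)*(a + 4)*(a)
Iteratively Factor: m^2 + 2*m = (m + 2)*(m)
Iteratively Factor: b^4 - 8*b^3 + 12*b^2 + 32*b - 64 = (b + 2)*(b^3 - 10*b^2 + 32*b - 32) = (b - 2)*(b + 2)*(b^2 - 8*b + 16) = (b - 4)*(b - 2)*(b + 2)*(b - 4)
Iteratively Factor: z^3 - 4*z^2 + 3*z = (z - 3)*(z^2 - z) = z*(z - 3)*(z - 1)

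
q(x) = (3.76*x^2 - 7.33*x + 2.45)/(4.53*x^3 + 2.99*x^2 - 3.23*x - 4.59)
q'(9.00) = -0.01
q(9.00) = 0.07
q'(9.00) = -0.01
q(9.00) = 0.07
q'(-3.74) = -0.20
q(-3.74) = -0.44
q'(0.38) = 0.86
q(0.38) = -0.04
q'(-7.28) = -0.03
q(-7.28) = -0.16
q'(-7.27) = -0.03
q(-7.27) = -0.16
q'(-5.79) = -0.06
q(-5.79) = -0.22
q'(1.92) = 0.09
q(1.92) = 0.07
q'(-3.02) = -0.38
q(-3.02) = -0.64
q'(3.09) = 0.00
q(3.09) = 0.11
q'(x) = (7.52*x - 7.33)/(4.53*x^3 + 2.99*x^2 - 3.23*x - 4.59) + (-13.59*x^2 - 5.98*x + 3.23)*(3.76*x^2 - 7.33*x + 2.45)/(4.53*x^3 + 2.99*x^2 - 3.23*x - 4.59)^2 = (-17.0328*x^4 + 66.4098*x^3 - 23.5236*x^2 - 49.1678*x + 41.5582)/(20.5209*x^6 + 27.0894*x^5 - 20.3237*x^4 - 60.9008*x^3 - 17.0153*x^2 + 29.6514*x + 21.0681)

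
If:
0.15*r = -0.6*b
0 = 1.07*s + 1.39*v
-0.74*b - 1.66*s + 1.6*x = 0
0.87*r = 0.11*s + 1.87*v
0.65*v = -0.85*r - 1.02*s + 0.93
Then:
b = -0.46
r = 1.82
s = -1.19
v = 0.92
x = -1.45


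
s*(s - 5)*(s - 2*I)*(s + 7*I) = s^4 - 5*s^3 + 5*I*s^3 + 14*s^2 - 25*I*s^2 - 70*s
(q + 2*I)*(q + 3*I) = q^2 + 5*I*q - 6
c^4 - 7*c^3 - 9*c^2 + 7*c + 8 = (c - 8)*(c - 1)*(c + 1)^2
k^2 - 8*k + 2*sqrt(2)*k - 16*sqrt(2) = (k - 8)*(k + 2*sqrt(2))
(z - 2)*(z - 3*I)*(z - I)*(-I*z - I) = -I*z^4 - 4*z^3 + I*z^3 + 4*z^2 + 5*I*z^2 + 8*z - 3*I*z - 6*I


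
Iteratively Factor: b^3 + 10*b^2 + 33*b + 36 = (b + 3)*(b^2 + 7*b + 12) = (b + 3)*(b + 4)*(b + 3)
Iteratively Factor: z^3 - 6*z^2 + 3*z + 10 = (z - 5)*(z^2 - z - 2) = (z - 5)*(z - 2)*(z + 1)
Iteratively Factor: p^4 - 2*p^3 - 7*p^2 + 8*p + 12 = (p - 3)*(p^3 + p^2 - 4*p - 4) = (p - 3)*(p + 1)*(p^2 - 4) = (p - 3)*(p + 1)*(p + 2)*(p - 2)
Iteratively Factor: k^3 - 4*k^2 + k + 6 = (k + 1)*(k^2 - 5*k + 6) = (k - 3)*(k + 1)*(k - 2)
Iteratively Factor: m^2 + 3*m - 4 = (m - 1)*(m + 4)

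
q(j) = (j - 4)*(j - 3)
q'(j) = 2*j - 7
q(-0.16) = 13.15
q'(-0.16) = -7.32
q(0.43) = 9.17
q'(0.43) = -6.14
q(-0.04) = 12.28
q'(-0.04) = -7.08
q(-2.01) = 30.11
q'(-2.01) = -11.02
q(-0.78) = 18.07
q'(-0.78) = -8.56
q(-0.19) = 13.37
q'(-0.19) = -7.38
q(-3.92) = 54.81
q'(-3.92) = -14.84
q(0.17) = 10.84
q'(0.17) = -6.66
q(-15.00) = 342.00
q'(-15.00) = -37.00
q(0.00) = 12.00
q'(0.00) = -7.00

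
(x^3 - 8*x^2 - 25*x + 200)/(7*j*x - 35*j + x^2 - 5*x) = (x^2 - 3*x - 40)/(7*j + x)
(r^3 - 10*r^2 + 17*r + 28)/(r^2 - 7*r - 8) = (r^2 - 11*r + 28)/(r - 8)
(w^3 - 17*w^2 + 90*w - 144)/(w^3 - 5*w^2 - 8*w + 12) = (w^2 - 11*w + 24)/(w^2 + w - 2)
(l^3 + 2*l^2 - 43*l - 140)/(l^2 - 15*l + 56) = (l^2 + 9*l + 20)/(l - 8)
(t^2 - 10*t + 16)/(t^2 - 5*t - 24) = (t - 2)/(t + 3)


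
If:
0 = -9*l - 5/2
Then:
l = -5/18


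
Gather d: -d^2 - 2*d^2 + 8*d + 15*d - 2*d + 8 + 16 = -3*d^2 + 21*d + 24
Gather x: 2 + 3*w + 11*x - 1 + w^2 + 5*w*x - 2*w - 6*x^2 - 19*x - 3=w^2 + w - 6*x^2 + x*(5*w - 8) - 2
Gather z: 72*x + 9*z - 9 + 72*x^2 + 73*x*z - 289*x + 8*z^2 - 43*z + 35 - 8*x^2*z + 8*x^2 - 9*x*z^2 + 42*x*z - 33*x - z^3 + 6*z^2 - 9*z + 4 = 80*x^2 - 250*x - z^3 + z^2*(14 - 9*x) + z*(-8*x^2 + 115*x - 43) + 30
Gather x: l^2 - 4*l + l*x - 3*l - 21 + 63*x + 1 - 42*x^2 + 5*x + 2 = l^2 - 7*l - 42*x^2 + x*(l + 68) - 18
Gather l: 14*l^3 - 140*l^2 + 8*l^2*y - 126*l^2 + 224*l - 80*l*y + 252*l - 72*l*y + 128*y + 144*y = 14*l^3 + l^2*(8*y - 266) + l*(476 - 152*y) + 272*y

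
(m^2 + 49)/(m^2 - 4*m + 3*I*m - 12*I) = (m^2 + 49)/(m^2 + m*(-4 + 3*I) - 12*I)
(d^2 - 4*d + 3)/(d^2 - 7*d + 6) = (d - 3)/(d - 6)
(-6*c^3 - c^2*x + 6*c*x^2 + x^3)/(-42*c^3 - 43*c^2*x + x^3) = (-c + x)/(-7*c + x)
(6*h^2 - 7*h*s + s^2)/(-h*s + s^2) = (-6*h + s)/s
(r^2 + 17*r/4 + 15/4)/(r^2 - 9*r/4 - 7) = (4*r^2 + 17*r + 15)/(4*r^2 - 9*r - 28)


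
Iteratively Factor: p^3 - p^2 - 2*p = (p + 1)*(p^2 - 2*p) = p*(p + 1)*(p - 2)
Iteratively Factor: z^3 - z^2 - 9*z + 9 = (z - 3)*(z^2 + 2*z - 3) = (z - 3)*(z + 3)*(z - 1)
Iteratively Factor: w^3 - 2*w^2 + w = (w - 1)*(w^2 - w) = w*(w - 1)*(w - 1)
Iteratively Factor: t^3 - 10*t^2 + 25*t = (t - 5)*(t^2 - 5*t) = t*(t - 5)*(t - 5)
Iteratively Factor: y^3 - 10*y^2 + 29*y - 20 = (y - 5)*(y^2 - 5*y + 4) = (y - 5)*(y - 1)*(y - 4)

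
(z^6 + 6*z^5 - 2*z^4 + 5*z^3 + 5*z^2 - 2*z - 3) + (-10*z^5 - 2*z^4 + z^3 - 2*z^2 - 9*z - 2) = z^6 - 4*z^5 - 4*z^4 + 6*z^3 + 3*z^2 - 11*z - 5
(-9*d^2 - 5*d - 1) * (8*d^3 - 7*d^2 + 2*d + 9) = -72*d^5 + 23*d^4 + 9*d^3 - 84*d^2 - 47*d - 9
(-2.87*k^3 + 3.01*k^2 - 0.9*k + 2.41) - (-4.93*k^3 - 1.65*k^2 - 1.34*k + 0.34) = 2.06*k^3 + 4.66*k^2 + 0.44*k + 2.07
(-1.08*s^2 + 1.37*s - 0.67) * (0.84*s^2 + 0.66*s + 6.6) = -0.9072*s^4 + 0.438*s^3 - 6.7866*s^2 + 8.5998*s - 4.422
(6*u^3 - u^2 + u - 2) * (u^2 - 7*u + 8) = 6*u^5 - 43*u^4 + 56*u^3 - 17*u^2 + 22*u - 16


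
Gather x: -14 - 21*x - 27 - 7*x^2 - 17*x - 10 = -7*x^2 - 38*x - 51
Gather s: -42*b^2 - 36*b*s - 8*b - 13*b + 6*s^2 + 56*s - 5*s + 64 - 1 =-42*b^2 - 21*b + 6*s^2 + s*(51 - 36*b) + 63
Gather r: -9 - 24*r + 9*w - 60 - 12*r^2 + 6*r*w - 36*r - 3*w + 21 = -12*r^2 + r*(6*w - 60) + 6*w - 48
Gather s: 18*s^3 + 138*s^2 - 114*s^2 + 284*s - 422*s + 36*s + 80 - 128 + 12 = 18*s^3 + 24*s^2 - 102*s - 36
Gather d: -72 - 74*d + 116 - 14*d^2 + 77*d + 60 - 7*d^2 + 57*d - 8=-21*d^2 + 60*d + 96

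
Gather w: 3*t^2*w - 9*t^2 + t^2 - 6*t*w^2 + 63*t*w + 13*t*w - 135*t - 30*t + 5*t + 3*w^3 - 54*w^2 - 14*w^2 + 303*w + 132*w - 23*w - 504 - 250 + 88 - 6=-8*t^2 - 160*t + 3*w^3 + w^2*(-6*t - 68) + w*(3*t^2 + 76*t + 412) - 672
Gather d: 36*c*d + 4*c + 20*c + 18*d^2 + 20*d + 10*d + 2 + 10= 24*c + 18*d^2 + d*(36*c + 30) + 12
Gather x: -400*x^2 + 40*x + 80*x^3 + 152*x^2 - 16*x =80*x^3 - 248*x^2 + 24*x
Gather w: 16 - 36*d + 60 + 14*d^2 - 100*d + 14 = 14*d^2 - 136*d + 90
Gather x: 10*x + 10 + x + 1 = 11*x + 11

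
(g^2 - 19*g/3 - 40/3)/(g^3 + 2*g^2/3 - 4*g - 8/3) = (3*g^2 - 19*g - 40)/(3*g^3 + 2*g^2 - 12*g - 8)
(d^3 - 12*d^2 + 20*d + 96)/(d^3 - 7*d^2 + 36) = (d - 8)/(d - 3)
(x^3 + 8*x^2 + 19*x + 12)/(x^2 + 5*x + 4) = x + 3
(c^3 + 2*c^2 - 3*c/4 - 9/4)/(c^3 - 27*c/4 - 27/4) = (c - 1)/(c - 3)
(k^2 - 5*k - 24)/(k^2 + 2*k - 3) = (k - 8)/(k - 1)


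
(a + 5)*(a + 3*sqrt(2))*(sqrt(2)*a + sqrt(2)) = sqrt(2)*a^3 + 6*a^2 + 6*sqrt(2)*a^2 + 5*sqrt(2)*a + 36*a + 30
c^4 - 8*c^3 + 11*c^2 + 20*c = c*(c - 5)*(c - 4)*(c + 1)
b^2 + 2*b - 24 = (b - 4)*(b + 6)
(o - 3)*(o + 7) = o^2 + 4*o - 21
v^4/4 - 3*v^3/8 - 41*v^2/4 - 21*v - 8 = (v/4 + 1)*(v - 8)*(v + 1/2)*(v + 2)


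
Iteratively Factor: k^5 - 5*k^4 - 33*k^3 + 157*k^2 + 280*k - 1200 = (k - 5)*(k^4 - 33*k^2 - 8*k + 240) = (k - 5)*(k + 4)*(k^3 - 4*k^2 - 17*k + 60) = (k - 5)^2*(k + 4)*(k^2 + k - 12) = (k - 5)^2*(k - 3)*(k + 4)*(k + 4)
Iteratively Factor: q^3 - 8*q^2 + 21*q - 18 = (q - 3)*(q^2 - 5*q + 6) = (q - 3)*(q - 2)*(q - 3)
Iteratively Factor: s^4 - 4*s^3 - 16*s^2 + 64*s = (s - 4)*(s^3 - 16*s) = s*(s - 4)*(s^2 - 16) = s*(s - 4)*(s + 4)*(s - 4)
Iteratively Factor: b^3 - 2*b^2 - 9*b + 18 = (b + 3)*(b^2 - 5*b + 6) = (b - 2)*(b + 3)*(b - 3)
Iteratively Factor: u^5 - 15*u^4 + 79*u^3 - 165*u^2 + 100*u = (u - 5)*(u^4 - 10*u^3 + 29*u^2 - 20*u) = (u - 5)^2*(u^3 - 5*u^2 + 4*u) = (u - 5)^2*(u - 1)*(u^2 - 4*u) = u*(u - 5)^2*(u - 1)*(u - 4)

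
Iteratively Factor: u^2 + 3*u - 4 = (u - 1)*(u + 4)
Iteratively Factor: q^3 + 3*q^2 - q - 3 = (q + 1)*(q^2 + 2*q - 3) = (q - 1)*(q + 1)*(q + 3)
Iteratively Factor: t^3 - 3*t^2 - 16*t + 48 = (t + 4)*(t^2 - 7*t + 12) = (t - 3)*(t + 4)*(t - 4)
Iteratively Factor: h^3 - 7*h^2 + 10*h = (h)*(h^2 - 7*h + 10) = h*(h - 2)*(h - 5)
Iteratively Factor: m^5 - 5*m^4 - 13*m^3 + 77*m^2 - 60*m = (m - 1)*(m^4 - 4*m^3 - 17*m^2 + 60*m) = m*(m - 1)*(m^3 - 4*m^2 - 17*m + 60) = m*(m - 3)*(m - 1)*(m^2 - m - 20) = m*(m - 5)*(m - 3)*(m - 1)*(m + 4)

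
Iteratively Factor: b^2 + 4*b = (b)*(b + 4)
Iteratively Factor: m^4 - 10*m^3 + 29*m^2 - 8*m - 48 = (m - 3)*(m^3 - 7*m^2 + 8*m + 16) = (m - 3)*(m + 1)*(m^2 - 8*m + 16) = (m - 4)*(m - 3)*(m + 1)*(m - 4)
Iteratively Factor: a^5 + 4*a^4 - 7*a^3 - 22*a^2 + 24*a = (a - 2)*(a^4 + 6*a^3 + 5*a^2 - 12*a) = (a - 2)*(a + 4)*(a^3 + 2*a^2 - 3*a) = (a - 2)*(a + 3)*(a + 4)*(a^2 - a) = a*(a - 2)*(a + 3)*(a + 4)*(a - 1)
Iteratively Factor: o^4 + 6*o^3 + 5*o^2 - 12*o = (o)*(o^3 + 6*o^2 + 5*o - 12) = o*(o - 1)*(o^2 + 7*o + 12) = o*(o - 1)*(o + 4)*(o + 3)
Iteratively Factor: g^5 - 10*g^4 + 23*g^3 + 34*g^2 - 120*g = (g - 4)*(g^4 - 6*g^3 - g^2 + 30*g) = g*(g - 4)*(g^3 - 6*g^2 - g + 30) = g*(g - 4)*(g - 3)*(g^2 - 3*g - 10) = g*(g - 5)*(g - 4)*(g - 3)*(g + 2)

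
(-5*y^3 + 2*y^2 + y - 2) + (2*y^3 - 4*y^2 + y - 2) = -3*y^3 - 2*y^2 + 2*y - 4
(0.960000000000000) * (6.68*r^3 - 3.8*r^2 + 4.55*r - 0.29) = 6.4128*r^3 - 3.648*r^2 + 4.368*r - 0.2784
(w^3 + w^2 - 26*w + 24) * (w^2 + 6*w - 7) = w^5 + 7*w^4 - 27*w^3 - 139*w^2 + 326*w - 168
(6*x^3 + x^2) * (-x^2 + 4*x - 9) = -6*x^5 + 23*x^4 - 50*x^3 - 9*x^2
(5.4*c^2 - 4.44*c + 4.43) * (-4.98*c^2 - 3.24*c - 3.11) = -26.892*c^4 + 4.6152*c^3 - 24.4698*c^2 - 0.544799999999999*c - 13.7773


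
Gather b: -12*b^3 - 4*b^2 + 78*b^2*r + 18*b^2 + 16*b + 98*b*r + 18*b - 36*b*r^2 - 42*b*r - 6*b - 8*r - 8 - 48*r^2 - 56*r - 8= -12*b^3 + b^2*(78*r + 14) + b*(-36*r^2 + 56*r + 28) - 48*r^2 - 64*r - 16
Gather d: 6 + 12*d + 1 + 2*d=14*d + 7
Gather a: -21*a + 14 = 14 - 21*a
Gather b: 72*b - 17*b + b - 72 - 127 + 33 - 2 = 56*b - 168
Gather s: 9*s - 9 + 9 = 9*s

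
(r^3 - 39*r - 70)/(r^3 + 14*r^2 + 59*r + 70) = (r - 7)/(r + 7)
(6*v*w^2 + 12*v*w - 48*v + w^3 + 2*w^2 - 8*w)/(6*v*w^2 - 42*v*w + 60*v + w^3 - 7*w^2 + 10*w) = (w + 4)/(w - 5)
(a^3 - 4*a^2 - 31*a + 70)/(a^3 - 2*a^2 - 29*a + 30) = (a^2 - 9*a + 14)/(a^2 - 7*a + 6)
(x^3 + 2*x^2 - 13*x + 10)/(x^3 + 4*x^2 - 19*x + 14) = (x + 5)/(x + 7)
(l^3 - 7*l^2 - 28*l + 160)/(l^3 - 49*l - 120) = (l - 4)/(l + 3)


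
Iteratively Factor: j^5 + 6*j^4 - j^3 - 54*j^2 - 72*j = (j)*(j^4 + 6*j^3 - j^2 - 54*j - 72) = j*(j - 3)*(j^3 + 9*j^2 + 26*j + 24) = j*(j - 3)*(j + 2)*(j^2 + 7*j + 12) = j*(j - 3)*(j + 2)*(j + 4)*(j + 3)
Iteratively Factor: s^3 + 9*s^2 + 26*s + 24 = (s + 4)*(s^2 + 5*s + 6) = (s + 2)*(s + 4)*(s + 3)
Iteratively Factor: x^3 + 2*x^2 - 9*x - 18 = (x + 2)*(x^2 - 9) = (x + 2)*(x + 3)*(x - 3)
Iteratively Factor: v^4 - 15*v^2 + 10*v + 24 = (v + 4)*(v^3 - 4*v^2 + v + 6) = (v + 1)*(v + 4)*(v^2 - 5*v + 6) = (v - 3)*(v + 1)*(v + 4)*(v - 2)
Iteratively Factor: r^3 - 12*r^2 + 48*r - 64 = (r - 4)*(r^2 - 8*r + 16) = (r - 4)^2*(r - 4)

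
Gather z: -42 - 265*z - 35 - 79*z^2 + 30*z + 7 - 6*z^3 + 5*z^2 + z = -6*z^3 - 74*z^2 - 234*z - 70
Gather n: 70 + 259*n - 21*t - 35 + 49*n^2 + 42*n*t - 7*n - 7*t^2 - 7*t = 49*n^2 + n*(42*t + 252) - 7*t^2 - 28*t + 35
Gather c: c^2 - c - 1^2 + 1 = c^2 - c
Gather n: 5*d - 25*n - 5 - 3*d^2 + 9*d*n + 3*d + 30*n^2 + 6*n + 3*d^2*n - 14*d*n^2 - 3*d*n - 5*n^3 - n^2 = -3*d^2 + 8*d - 5*n^3 + n^2*(29 - 14*d) + n*(3*d^2 + 6*d - 19) - 5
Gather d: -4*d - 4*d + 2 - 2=-8*d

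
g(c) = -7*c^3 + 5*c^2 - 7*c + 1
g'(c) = -21*c^2 + 10*c - 7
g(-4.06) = 580.30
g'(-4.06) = -393.76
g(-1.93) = 83.46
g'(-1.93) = -104.52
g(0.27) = -0.66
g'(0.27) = -5.83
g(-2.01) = 92.11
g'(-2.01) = -111.94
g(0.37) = -1.26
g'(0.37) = -6.17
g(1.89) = -41.63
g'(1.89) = -63.11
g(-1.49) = 45.69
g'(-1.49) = -68.52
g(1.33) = -15.93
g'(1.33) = -30.85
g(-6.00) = 1735.00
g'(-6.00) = -823.00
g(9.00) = -4760.00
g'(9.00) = -1618.00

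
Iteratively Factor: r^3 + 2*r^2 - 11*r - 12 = (r + 4)*(r^2 - 2*r - 3) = (r - 3)*(r + 4)*(r + 1)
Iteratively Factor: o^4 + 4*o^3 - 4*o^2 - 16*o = (o)*(o^3 + 4*o^2 - 4*o - 16) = o*(o - 2)*(o^2 + 6*o + 8) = o*(o - 2)*(o + 4)*(o + 2)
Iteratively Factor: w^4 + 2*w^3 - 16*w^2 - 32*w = (w)*(w^3 + 2*w^2 - 16*w - 32) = w*(w + 2)*(w^2 - 16) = w*(w - 4)*(w + 2)*(w + 4)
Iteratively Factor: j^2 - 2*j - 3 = (j + 1)*(j - 3)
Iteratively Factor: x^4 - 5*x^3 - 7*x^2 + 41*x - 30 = (x - 5)*(x^3 - 7*x + 6) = (x - 5)*(x + 3)*(x^2 - 3*x + 2) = (x - 5)*(x - 1)*(x + 3)*(x - 2)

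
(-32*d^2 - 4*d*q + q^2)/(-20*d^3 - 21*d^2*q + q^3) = (-8*d + q)/(-5*d^2 - 4*d*q + q^2)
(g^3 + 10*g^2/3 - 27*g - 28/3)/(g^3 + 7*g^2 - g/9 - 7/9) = 3*(g - 4)/(3*g - 1)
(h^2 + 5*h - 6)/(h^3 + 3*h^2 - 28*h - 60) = (h - 1)/(h^2 - 3*h - 10)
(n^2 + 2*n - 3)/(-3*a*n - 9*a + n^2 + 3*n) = (1 - n)/(3*a - n)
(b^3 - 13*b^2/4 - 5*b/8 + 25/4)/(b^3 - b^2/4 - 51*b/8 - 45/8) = (2*b^2 - 9*b + 10)/(2*b^2 - 3*b - 9)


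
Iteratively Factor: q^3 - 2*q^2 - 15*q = (q + 3)*(q^2 - 5*q) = (q - 5)*(q + 3)*(q)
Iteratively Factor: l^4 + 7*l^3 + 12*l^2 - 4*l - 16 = (l + 2)*(l^3 + 5*l^2 + 2*l - 8) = (l - 1)*(l + 2)*(l^2 + 6*l + 8) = (l - 1)*(l + 2)*(l + 4)*(l + 2)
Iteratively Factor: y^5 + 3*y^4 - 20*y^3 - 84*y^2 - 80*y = (y + 2)*(y^4 + y^3 - 22*y^2 - 40*y) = y*(y + 2)*(y^3 + y^2 - 22*y - 40) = y*(y + 2)*(y + 4)*(y^2 - 3*y - 10) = y*(y - 5)*(y + 2)*(y + 4)*(y + 2)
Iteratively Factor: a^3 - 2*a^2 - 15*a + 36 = (a - 3)*(a^2 + a - 12) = (a - 3)^2*(a + 4)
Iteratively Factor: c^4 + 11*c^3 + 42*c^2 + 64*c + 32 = (c + 2)*(c^3 + 9*c^2 + 24*c + 16) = (c + 2)*(c + 4)*(c^2 + 5*c + 4) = (c + 2)*(c + 4)^2*(c + 1)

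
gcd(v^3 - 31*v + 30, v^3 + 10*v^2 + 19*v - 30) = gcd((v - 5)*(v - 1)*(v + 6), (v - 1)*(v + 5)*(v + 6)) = v^2 + 5*v - 6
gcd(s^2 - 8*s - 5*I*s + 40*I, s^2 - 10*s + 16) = s - 8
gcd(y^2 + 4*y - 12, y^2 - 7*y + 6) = 1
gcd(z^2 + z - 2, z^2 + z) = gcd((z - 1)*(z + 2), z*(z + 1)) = 1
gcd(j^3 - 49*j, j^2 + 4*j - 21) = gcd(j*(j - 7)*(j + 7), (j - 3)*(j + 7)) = j + 7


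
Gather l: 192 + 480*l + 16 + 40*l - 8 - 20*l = 500*l + 200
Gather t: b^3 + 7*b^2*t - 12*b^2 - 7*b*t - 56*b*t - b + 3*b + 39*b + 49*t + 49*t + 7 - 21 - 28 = b^3 - 12*b^2 + 41*b + t*(7*b^2 - 63*b + 98) - 42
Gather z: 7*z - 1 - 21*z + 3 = 2 - 14*z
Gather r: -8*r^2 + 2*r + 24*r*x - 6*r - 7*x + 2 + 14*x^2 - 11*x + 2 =-8*r^2 + r*(24*x - 4) + 14*x^2 - 18*x + 4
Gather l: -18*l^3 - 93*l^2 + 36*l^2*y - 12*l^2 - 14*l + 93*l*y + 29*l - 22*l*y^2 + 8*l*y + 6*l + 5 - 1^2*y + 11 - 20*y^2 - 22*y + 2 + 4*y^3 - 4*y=-18*l^3 + l^2*(36*y - 105) + l*(-22*y^2 + 101*y + 21) + 4*y^3 - 20*y^2 - 27*y + 18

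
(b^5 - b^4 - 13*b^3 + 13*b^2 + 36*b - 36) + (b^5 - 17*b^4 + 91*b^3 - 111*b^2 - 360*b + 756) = 2*b^5 - 18*b^4 + 78*b^3 - 98*b^2 - 324*b + 720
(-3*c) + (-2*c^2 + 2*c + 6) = -2*c^2 - c + 6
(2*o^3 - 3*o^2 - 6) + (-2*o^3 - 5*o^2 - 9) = -8*o^2 - 15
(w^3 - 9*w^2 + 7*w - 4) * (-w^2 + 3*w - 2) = -w^5 + 12*w^4 - 36*w^3 + 43*w^2 - 26*w + 8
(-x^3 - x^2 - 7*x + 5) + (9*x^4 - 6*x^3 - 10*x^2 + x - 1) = 9*x^4 - 7*x^3 - 11*x^2 - 6*x + 4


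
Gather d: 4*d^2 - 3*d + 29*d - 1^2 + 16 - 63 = 4*d^2 + 26*d - 48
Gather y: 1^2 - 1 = 0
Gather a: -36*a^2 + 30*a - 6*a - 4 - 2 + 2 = -36*a^2 + 24*a - 4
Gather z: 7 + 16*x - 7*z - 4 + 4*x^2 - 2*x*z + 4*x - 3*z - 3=4*x^2 + 20*x + z*(-2*x - 10)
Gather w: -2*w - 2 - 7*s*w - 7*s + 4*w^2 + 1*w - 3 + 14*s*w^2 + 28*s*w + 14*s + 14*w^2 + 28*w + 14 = 7*s + w^2*(14*s + 18) + w*(21*s + 27) + 9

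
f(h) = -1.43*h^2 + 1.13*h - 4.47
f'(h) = 1.13 - 2.86*h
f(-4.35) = -36.44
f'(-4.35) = 13.57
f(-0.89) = -6.61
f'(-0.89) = 3.68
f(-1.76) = -10.89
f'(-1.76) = 6.16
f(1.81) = -7.11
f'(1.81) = -4.05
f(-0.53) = -5.47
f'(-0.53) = 2.65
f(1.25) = -5.29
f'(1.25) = -2.44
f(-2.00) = -12.45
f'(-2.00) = 6.85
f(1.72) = -6.76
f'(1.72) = -3.79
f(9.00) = -110.13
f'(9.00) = -24.61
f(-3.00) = -20.73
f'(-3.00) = 9.71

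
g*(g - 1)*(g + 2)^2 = g^4 + 3*g^3 - 4*g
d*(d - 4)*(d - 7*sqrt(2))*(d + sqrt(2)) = d^4 - 6*sqrt(2)*d^3 - 4*d^3 - 14*d^2 + 24*sqrt(2)*d^2 + 56*d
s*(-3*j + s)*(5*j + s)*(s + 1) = -15*j^2*s^2 - 15*j^2*s + 2*j*s^3 + 2*j*s^2 + s^4 + s^3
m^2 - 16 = (m - 4)*(m + 4)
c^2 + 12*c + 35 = (c + 5)*(c + 7)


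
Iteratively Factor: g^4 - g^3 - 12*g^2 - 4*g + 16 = (g - 1)*(g^3 - 12*g - 16) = (g - 1)*(g + 2)*(g^2 - 2*g - 8) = (g - 4)*(g - 1)*(g + 2)*(g + 2)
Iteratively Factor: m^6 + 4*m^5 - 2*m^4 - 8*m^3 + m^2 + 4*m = (m - 1)*(m^5 + 5*m^4 + 3*m^3 - 5*m^2 - 4*m) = m*(m - 1)*(m^4 + 5*m^3 + 3*m^2 - 5*m - 4) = m*(m - 1)*(m + 1)*(m^3 + 4*m^2 - m - 4) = m*(m - 1)*(m + 1)*(m + 4)*(m^2 - 1) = m*(m - 1)*(m + 1)^2*(m + 4)*(m - 1)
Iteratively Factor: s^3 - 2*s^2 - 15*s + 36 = (s - 3)*(s^2 + s - 12) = (s - 3)*(s + 4)*(s - 3)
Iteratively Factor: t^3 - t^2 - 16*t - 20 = (t - 5)*(t^2 + 4*t + 4) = (t - 5)*(t + 2)*(t + 2)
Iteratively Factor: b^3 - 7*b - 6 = (b + 2)*(b^2 - 2*b - 3) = (b - 3)*(b + 2)*(b + 1)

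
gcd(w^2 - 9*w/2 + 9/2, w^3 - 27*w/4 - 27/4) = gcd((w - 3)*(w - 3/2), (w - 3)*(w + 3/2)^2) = w - 3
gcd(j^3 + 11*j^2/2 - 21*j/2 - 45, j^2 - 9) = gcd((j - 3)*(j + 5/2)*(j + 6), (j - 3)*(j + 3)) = j - 3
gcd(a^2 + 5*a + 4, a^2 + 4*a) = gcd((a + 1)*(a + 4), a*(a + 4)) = a + 4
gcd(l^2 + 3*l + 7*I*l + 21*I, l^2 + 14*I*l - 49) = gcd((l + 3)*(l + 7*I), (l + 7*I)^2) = l + 7*I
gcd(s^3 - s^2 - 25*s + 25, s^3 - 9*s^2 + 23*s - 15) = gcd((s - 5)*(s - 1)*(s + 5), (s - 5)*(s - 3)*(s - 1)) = s^2 - 6*s + 5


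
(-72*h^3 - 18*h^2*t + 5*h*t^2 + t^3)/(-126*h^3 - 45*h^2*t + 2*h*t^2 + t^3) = (-4*h + t)/(-7*h + t)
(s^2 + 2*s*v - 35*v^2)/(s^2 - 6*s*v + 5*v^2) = (s + 7*v)/(s - v)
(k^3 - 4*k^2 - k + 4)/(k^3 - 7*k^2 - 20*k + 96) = (k^3 - 4*k^2 - k + 4)/(k^3 - 7*k^2 - 20*k + 96)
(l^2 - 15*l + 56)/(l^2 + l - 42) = (l^2 - 15*l + 56)/(l^2 + l - 42)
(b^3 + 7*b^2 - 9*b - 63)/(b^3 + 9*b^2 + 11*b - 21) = (b - 3)/(b - 1)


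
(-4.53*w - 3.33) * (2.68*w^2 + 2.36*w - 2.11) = -12.1404*w^3 - 19.6152*w^2 + 1.6995*w + 7.0263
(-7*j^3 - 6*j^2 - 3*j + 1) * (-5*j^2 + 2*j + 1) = 35*j^5 + 16*j^4 - 4*j^3 - 17*j^2 - j + 1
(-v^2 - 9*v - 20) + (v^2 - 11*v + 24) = 4 - 20*v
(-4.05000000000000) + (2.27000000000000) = -1.78000000000000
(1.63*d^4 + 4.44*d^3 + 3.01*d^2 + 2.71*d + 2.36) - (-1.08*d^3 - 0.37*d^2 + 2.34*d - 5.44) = 1.63*d^4 + 5.52*d^3 + 3.38*d^2 + 0.37*d + 7.8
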